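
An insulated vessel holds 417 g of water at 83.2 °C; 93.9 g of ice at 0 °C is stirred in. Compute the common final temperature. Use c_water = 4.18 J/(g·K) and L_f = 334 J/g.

T_f ≈ 53.2 °C

Sum of m c ΔT and latent-heat terms is zero:
melt ice: 93.9·334 = 31363; meltwater 0→T: 93.9·4.18·T = 392.5 T; water: 1743.1(T − 83.2)
2135.6 T = 145023 − 31363 = 113660
T ≈ 53.22 °C — above 0 °C, consistent with complete melting.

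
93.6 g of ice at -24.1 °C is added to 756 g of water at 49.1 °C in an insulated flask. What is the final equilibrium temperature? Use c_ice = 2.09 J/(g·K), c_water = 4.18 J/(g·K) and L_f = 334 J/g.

T_f ≈ 33.6 °C

Net heat exchanged in the isolated system is zero:
ice -24.1→0 °C: 93.6×2.09×24.1 = 4714.5
  melt ice: 93.6×334 = 31262
  meltwater 0→T: 93.6×4.18×T = 391.25 T
  water: 3160.1(T − 49.1)
3551.3 T = 155160 − 35977 = 119183
T ≈ 33.56 °C. Since T > 0 °C, the all-ice-melts assumption holds.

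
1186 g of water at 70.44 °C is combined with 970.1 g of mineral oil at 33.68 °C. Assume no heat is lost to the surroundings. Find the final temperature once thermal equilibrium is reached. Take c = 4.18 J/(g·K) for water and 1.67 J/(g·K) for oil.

T_f ≈ 61.4 °C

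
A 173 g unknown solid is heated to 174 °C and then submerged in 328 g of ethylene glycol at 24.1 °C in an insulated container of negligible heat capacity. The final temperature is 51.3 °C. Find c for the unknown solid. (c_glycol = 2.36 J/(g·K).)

Let T be the final temperature. ΣQ_i = 0:
173×c×(51.3 − 174) + 328×2.36×(51.3 − 24.1) = 0
-21227 c = -21055
c = -21055/-21227 ≈ 0.9919 J/(g·K)

c ≈ 0.992 J/(g·K)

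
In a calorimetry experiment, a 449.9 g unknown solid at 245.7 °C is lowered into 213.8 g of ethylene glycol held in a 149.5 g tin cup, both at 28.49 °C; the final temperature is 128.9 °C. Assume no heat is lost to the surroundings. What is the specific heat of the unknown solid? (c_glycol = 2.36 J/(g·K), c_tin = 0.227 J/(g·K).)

c ≈ 1.03 J/(g·K)

Heat gained plus heat lost sum to zero:
449.9×c×(128.9 − 245.7) + 213.8×2.36×(128.9 − 28.49) + 149.5×0.227×(128.9 − 28.49) = 0
-52548 c = -54071
c = -54071/-52548 ≈ 1.029 J/(g·K)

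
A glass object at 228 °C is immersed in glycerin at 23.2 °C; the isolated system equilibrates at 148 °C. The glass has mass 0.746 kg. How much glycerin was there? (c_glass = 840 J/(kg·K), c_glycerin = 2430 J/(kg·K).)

m ≈ 0.165 kg

|Q_glass| = |Q_glycerin|:
0.746·840·(228 − 148) = m·2430·(148 − 23.2)
303264 m = 50131  ⇒  m ≈ 0.1653 kg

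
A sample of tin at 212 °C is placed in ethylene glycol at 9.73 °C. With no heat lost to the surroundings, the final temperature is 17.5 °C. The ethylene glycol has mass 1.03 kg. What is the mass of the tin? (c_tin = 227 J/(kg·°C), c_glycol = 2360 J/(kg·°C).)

|Q_tin| = |Q_glycol|:
m·227·(212 − 17.5) = 1.03·2360·(17.5 − 9.73)
44152 m = 18887  ⇒  m ≈ 0.4278 kg

m ≈ 0.428 kg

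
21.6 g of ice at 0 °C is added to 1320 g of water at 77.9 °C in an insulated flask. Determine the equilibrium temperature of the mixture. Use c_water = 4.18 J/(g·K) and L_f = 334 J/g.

T_f ≈ 75.4 °C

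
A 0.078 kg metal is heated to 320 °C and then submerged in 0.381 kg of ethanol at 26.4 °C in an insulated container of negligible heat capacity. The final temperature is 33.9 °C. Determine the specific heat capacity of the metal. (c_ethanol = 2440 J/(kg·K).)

c ≈ 312 J/(kg·K)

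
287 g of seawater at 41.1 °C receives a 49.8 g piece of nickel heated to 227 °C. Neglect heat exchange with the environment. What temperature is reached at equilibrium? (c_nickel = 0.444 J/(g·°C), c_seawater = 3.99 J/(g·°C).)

T_f ≈ 44.6 °C

Net heat exchanged in the isolated system is zero:
49.8*0.444*(T − 227) + 287*3.99*(T − 41.1) = 0
22.11(T − 227) + 1145.1(T − 41.1) = 0
1167.2 T = 52084
T = 52084/1167.2 ≈ 44.62 °C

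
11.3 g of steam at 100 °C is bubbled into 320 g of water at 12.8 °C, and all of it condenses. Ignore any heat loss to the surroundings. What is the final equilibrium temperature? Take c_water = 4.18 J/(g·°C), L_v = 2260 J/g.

Sum of m c ΔT and latent-heat terms is zero:
condense steam: −11.3×2260 = −25538; condensed water 100 °C→T: 47.23(T − 100); original water: 1337.6(T − 12.8)
1384.8 T = 25538 + 4723.4 + 17121 = 47383
T ≈ 34.22 °C — below 100 °C, confirming all the steam condensed.

T_f ≈ 34.2 °C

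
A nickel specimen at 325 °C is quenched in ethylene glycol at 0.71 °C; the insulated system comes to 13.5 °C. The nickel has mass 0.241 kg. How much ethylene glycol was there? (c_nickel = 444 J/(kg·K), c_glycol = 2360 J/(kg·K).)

m ≈ 1.1 kg

Heat lost by the nickel = heat gained by the glycol:
0.241×444×(325 − 13.5) = m×2360×(13.5 − 0.71)
30184 m = 33332  ⇒  m ≈ 1.104 kg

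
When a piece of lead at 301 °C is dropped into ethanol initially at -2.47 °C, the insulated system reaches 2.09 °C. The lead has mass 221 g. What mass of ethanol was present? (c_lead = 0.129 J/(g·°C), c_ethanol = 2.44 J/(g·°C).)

m ≈ 766 g

|Q_lead| = |Q_ethanol|:
221×0.129×(301 − 2.09) = m×2.44×(2.09 − (-2.47))
11.13 m = 8521.6  ⇒  m ≈ 765.9 g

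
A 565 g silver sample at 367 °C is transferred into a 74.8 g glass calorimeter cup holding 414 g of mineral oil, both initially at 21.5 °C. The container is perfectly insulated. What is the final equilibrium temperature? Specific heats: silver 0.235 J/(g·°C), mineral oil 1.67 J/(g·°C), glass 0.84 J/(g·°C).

T_f ≈ 73.2 °C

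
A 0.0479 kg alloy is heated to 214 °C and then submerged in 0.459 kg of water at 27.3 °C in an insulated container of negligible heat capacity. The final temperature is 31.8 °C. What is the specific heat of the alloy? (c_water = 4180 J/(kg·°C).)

Conservation of energy gives ΣQ = 0:
0.0479·c·(31.8 − 214) + 0.459·4180·(31.8 − 27.3) = 0
-8.727 c = -8633.8
c = -8633.8/-8.727 ≈ 989.3 J/(kg·°C)

c ≈ 989 J/(kg·°C)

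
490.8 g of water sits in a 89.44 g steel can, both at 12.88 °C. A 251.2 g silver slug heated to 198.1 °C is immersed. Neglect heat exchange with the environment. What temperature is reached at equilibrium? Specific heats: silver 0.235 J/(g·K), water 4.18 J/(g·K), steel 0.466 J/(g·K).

Taking heat into each body as positive, Σ m c ΔT = 0:
251.2×0.235×(T − 198.1) + 490.8×4.18×(T − 12.88) + 89.44×0.466×(T − 12.88) = 0
(59.03 + 2051.5 + 41.68) T = 59.03×198.1 + 2051.5×12.88 + 41.68×12.88
T ≈ 17.96 °C

T_f ≈ 18.0 °C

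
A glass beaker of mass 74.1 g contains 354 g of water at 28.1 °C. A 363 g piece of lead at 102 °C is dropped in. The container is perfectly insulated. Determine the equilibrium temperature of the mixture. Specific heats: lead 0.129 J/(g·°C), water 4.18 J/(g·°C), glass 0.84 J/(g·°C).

T_f ≈ 30.3 °C

Taking heat into each body as positive, Σ m c ΔT = 0:
363*0.129*(T − 102) + 354*4.18*(T − 28.1) + 74.1*0.84*(T − 28.1) = 0
1588.8 T = 48106
T = 48106/1588.8 ≈ 30.28 °C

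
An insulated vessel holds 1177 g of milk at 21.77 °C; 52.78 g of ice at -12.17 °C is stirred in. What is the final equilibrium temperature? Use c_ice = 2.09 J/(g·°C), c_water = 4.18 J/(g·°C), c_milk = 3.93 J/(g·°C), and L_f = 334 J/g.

T_f ≈ 16.9 °C

Let T be the final temperature. ΣQ_i = 0:
ice -12.17→0 °C: 52.78×2.09×12.17 = 1342.5
  melt ice: 52.78×334 = 17629
  warm the meltwater: 220.62 T
  milk: 4625.6(T − 21.77)
4846.2 T = 100700 − 18971 = 81729
T ≈ 16.86 °C (positive, so assuming full melt was valid).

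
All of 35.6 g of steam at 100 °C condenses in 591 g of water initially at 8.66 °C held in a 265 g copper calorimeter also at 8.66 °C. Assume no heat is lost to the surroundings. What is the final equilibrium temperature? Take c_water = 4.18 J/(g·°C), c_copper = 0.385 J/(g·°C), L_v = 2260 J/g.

T_f ≈ 43.2 °C

Sum of m c ΔT and latent-heat terms is zero:
steam→water at 100 °C releases m L_v = 35.6×2260 = 80456; condensate cools 100→T: 35.6×4.18×(T − 100) = 148.81(T − 100); original water: 2470.4(T − 8.66); copper cup: 265×0.385×(T − 8.66) = 102.03(T − 8.66)
2721.2 T = 80456 + 14881 + 22277 = 117614
T ≈ 43.22 °C — below 100 °C, confirming all the steam condensed.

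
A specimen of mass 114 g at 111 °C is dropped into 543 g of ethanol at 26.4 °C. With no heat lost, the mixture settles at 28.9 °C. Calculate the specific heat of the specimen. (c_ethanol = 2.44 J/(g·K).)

c ≈ 0.354 J/(g·K)

Setting the total heat transfer to zero:
114·c·(28.9 − 111) + 543·2.44·(28.9 − 26.4) = 0
-9359.4 c = -3312.3
c = -3312.3/-9359.4 ≈ 0.3539 J/(g·K)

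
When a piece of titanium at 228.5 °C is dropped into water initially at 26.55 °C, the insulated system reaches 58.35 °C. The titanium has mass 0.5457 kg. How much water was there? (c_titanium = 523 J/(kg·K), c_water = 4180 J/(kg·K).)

m ≈ 0.365 kg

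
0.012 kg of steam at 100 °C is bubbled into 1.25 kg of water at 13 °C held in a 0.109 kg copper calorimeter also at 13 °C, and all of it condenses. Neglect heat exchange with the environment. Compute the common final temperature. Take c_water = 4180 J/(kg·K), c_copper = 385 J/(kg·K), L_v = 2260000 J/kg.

Taking heat into each body as positive, Σ m c ΔT = 0:
steam→water at 100 °C releases m L_v = 0.012×2260000 = 27120; condensate cools 100→T: 0.012×4180×(T − 100) = 50.16(T − 100); water warms: 1.25×4180×(T − 13) = 5225(T − 13); cup: 41.97(T − 13)
5317.1 T = 27120 + 5016 + 68471 = 100607
T ≈ 18.92 °C, under the boiling point, so the assumption holds.

T_f ≈ 18.9 °C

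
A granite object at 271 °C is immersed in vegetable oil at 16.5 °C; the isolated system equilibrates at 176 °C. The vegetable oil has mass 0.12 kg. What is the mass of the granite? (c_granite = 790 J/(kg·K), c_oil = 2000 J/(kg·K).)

m ≈ 0.51 kg

Taking heat into each body as positive, Σ m c ΔT = 0:
m·790·(176 − 271) + 0.12·2000·(176 − 16.5) = 0
-75050 m = -38280
m = -38280/-75050 ≈ 0.5101 kg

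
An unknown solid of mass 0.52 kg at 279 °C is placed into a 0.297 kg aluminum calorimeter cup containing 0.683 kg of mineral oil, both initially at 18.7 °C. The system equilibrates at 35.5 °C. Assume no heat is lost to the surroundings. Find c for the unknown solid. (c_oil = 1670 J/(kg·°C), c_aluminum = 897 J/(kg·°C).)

Conservation of energy gives ΣQ = 0:
0.52×c×(35.5 − 279) + 0.683×1670×(35.5 − 18.7) + 0.297×897×(35.5 − 18.7) = 0
-126.62 c = -23638
c = -23638/-126.62 ≈ 186.7 J/(kg·°C)

c ≈ 187 J/(kg·°C)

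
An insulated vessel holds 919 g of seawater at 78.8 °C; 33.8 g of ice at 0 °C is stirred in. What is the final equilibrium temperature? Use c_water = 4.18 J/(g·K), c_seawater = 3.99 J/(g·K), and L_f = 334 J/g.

Sum of m c ΔT and latent-heat terms is zero:
latent heat to melt: 33.8·334 = 11289; warm the meltwater: 141.28 T; seawater cools: 919·3.99·(T − 78.8) = 3666.8(T − 78.8)
3808.1 T = 288945 − 11289 = 277655
T ≈ 72.91 °C — above 0 °C, consistent with complete melting.

T_f ≈ 72.9 °C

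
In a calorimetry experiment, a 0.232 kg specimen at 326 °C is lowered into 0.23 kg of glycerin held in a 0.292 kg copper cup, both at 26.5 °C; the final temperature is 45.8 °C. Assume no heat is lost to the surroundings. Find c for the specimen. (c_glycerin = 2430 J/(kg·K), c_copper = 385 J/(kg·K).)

Taking heat into each body as positive, Σ m c ΔT = 0:
0.232·c·(45.8 − 326) + 0.23·2430·(45.8 − 26.5) + 0.292·385·(45.8 − 26.5) = 0
-65.01 c = -12956
c = -12956/-65.01 ≈ 199.3 J/(kg·K)

c ≈ 199 J/(kg·K)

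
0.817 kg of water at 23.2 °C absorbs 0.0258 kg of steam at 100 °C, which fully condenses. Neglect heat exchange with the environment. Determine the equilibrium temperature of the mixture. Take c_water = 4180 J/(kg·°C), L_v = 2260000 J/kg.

T_f ≈ 42.1 °C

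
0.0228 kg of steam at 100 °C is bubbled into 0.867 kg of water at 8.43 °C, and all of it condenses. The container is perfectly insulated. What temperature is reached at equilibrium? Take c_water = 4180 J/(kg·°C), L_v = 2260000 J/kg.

Net heat exchanged in the isolated system is zero:
steam→water at 100 °C releases m L_v = 0.0228×2260000 = 51528; condensate cools 100→T: 0.0228×4180×(T − 100) = 95.3(T − 100); water warms: 0.867×4180×(T − 8.43) = 3624.1(T − 8.43)
3719.4 T = 51528 + 9530.4 + 30551 = 91609
T ≈ 24.63 °C, under the boiling point, so the assumption holds.

T_f ≈ 24.6 °C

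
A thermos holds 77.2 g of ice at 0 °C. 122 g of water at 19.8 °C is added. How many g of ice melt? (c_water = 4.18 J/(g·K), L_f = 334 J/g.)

m_melted ≈ 30.2 g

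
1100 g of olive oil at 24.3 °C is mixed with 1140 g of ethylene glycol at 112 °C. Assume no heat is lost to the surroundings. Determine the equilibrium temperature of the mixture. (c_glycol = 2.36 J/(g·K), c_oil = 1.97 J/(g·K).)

T_f ≈ 72.9 °C

Net heat exchanged in the isolated system is zero:
1140*2.36*(T − 112) + 1100*1.97*(T − 24.3) = 0
2690.4(T − 112) + 2167(T − 24.3) = 0
(2690.4 + 2167) T = 2690.4*112 + 2167*24.3
T = 353983/4857.4 ≈ 72.87 °C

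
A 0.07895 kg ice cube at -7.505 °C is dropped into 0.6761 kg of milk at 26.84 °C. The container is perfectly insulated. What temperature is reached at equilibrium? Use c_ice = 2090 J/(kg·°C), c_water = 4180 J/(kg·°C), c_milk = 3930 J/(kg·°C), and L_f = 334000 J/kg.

Net heat exchanged in the isolated system is zero:
warm ice to 0 °C: 0.07895·2090·(0 − (-7.505)) = 1238.4
  melt ice: 0.07895·334000 = 26369
  meltwater 0→T: 0.07895·4180·T = 330.01 T
  milk cools: 0.6761·3930·(T − 26.84) = 2657.1(T − 26.84)
2987.1 T = 71316 − 27608 = 43708
T ≈ 14.63 °C. Since T > 0 °C, the all-ice-melts assumption holds.

T_f ≈ 14.6 °C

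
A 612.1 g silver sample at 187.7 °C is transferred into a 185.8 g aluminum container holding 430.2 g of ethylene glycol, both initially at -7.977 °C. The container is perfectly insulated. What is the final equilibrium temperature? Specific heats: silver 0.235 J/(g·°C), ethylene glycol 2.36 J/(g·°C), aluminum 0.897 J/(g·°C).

T_f ≈ 13.3 °C

T_f is the heat-capacity-weighted average of the initial temperatures:
T_f = (143.84×187.7 + 1015.3×(-7.977) + 166.66×(-7.977)) / (143.84 + 1015.3 + 166.66)
    = 17571 / 1325.8 ≈ 13.25 °C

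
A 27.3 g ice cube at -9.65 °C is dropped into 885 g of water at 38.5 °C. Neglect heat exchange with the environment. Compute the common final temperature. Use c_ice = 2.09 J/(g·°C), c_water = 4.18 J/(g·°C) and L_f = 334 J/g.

T_f ≈ 34.8 °C

Energy balance with sensible and latent terms:
warm ice to 0 °C: 27.3·2.09·(0 − (-9.65)) = 550.6; melt ice: 27.3·334 = 9118.2; warm the meltwater: 114.11 T; water: 3699.3(T − 38.5)
3813.4 T = 142423 − 9668.8 = 132754
T ≈ 34.81 °C — above 0 °C, consistent with complete melting.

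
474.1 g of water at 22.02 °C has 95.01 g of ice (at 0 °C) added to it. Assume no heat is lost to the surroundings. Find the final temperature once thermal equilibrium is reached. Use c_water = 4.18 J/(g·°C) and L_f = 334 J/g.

Net heat exchanged in the isolated system is zero:
latent heat to melt: 95.01·334 = 31733
  warm the meltwater: 397.14 T
  water cools: 474.1·4.18·(T − 22.02) = 1981.7(T − 22.02)
2378.9 T = 43638 − 31733 = 11905
T ≈ 5.00 °C. Since T > 0 °C, the all-ice-melts assumption holds.

T_f ≈ 5.0 °C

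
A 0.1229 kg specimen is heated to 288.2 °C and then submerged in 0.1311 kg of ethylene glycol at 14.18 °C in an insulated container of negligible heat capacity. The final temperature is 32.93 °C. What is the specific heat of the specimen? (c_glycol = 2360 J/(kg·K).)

c ≈ 185 J/(kg·K)

Taking heat into each body as positive, Σ m c ΔT = 0:
0.1229·c·(32.93 − 288.2) + 0.1311·2360·(32.93 − 14.18) = 0
-31.37 c = -5801.2
c = -5801.2/-31.37 ≈ 184.9 J/(kg·K)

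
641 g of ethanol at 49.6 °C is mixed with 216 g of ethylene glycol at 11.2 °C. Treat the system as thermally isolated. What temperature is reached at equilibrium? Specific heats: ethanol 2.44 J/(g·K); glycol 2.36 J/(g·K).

T_f is the heat-capacity-weighted average of the initial temperatures:
T_f = (1564·49.6 + 509.76·11.2) / (1564 + 509.76)
    = 83286 / 2073.8 ≈ 40.16 °C

T_f ≈ 40.2 °C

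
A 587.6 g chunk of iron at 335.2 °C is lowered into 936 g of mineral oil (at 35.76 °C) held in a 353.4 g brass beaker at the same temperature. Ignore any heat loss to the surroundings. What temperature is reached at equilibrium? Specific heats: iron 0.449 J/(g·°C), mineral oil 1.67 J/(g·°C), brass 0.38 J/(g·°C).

Conservation of energy gives ΣQ = 0:
587.6·0.449·(T − 335.2) + 936·1.67·(T − 35.76) + 353.4·0.38·(T − 35.76) = 0
263.83(T − 335.2) + 1563.1(T − 35.76) + 134.29(T − 35.76) = 0
(263.83 + 1563.1 + 134.29) T = 263.83·335.2 + 1563.1·35.76 + 134.29·35.76
T = 149136/1961.2 ≈ 76.04 °C

T_f ≈ 76.0 °C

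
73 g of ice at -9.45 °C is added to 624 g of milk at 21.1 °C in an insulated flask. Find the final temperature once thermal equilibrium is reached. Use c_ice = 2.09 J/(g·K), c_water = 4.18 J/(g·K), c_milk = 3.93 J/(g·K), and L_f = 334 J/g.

Net heat exchanged in the isolated system is zero:
ice -9.45→0 °C: 73·2.09·9.45 = 1441.8; fusion: m_ice L_f = 73·334 = 24382; meltwater 0→T: 73·4.18·T = 305.14 T; milk: 2452.3(T − 21.1)
2757.5 T = 51744 − 25824 = 25920
T ≈ 9.40 °C (positive, so assuming full melt was valid).

T_f ≈ 9.4 °C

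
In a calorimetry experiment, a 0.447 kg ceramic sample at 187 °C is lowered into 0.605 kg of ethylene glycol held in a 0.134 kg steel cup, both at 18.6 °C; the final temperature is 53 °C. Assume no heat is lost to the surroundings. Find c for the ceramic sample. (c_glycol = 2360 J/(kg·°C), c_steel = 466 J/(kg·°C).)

Conservation of energy gives ΣQ = 0:
0.447·c·(53 − 187) + 0.605·2360·(53 − 18.6) + 0.134·466·(53 − 18.6) = 0
-59.9 c = -51264
c = -51264/-59.9 ≈ 855.9 J/(kg·°C)

c ≈ 856 J/(kg·°C)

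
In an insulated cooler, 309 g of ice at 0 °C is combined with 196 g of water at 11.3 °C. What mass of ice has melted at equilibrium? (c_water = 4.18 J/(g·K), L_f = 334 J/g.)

m_melted ≈ 27.7 g

Heat available from the water dropping to 0 °C: 196·4.18·11.3 = 9257.9 J.
Melting all 309 g of ice would need 309·334 = 103206 J.
That's not enough to melt it all — equilibrium is at 0 °C with ice remaining.
m_melted·334 = 9257.9  ⇒  m_melted ≈ 27.72 g.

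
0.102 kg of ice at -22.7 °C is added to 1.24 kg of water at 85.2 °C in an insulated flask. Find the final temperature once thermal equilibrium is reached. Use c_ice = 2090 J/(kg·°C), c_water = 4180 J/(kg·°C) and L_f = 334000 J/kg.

Taking heat into each body as positive, Σ m c ΔT = 0:
ice -22.7→0 °C: 0.102·2090·22.7 = 4839.2; latent heat to melt: 0.102·334000 = 34068; meltwater 0→T: 0.102·4180·T = 426.36 T; water: 5183.2(T − 85.2)
5609.6 T = 441609 − 38907 = 402701
T ≈ 71.79 °C. Since T > 0 °C, the all-ice-melts assumption holds.

T_f ≈ 71.8 °C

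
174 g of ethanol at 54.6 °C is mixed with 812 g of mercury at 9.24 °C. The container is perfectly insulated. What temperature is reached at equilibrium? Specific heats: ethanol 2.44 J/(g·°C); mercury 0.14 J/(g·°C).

T_f ≈ 45.0 °C

T_f = Σ m_i c_i T_i / Σ m_i c_i:
T_f = (424.56·54.6 + 113.68·9.24) / (424.56 + 113.68)
    = 24231 / 538.24 ≈ 45.02 °C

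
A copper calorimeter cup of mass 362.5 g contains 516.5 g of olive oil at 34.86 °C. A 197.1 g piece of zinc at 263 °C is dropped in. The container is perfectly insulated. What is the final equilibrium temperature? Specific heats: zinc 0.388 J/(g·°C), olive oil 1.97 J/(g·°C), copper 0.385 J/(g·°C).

With ΣQ=0 the equilibrium temperature is the m·c-weighted mean:
T_f = (76.47×263 + 1017.5×34.86 + 139.56×34.86) / (76.47 + 1017.5 + 139.56)
    = 60448 / 1233.5 ≈ 49.00 °C

T_f ≈ 49.0 °C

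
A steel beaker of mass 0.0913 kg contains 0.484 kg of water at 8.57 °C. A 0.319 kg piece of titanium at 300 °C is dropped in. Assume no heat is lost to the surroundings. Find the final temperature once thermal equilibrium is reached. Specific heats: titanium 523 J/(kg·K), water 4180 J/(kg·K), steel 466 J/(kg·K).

With ΣQ=0 the equilibrium temperature is the m·c-weighted mean:
T_f = (166.84×300 + 2023.1×8.57 + 42.55×8.57) / (166.84 + 2023.1 + 42.55)
    = 67754 / 2232.5 ≈ 30.35 °C

T_f ≈ 30.3 °C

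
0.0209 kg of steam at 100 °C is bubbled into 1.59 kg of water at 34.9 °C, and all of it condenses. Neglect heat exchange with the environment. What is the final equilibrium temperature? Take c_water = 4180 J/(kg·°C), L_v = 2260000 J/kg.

Heat gained plus heat lost sum to zero:
steam→water at 100 °C releases m L_v = 0.0209·2260000 = 47234
  condensate cools 100→T: 0.0209·4180·(T − 100) = 87.36(T − 100)
  water warms: 1.59·4180·(T − 34.9) = 6646.2(T − 34.9)
6733.6 T = 47234 + 8736.2 + 231952 = 287923
T ≈ 42.76 °C, under the boiling point, so the assumption holds.

T_f ≈ 42.8 °C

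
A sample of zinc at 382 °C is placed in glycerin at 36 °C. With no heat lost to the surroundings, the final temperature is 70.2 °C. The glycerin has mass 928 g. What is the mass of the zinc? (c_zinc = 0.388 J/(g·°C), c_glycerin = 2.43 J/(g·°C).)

m ≈ 637 g

Heat gained plus heat lost sum to zero:
m·0.388·(70.2 − 382) + 928·2.43·(70.2 − 36) = 0
-120.98 m = -77122
m = -77122/-120.98 ≈ 637.5 g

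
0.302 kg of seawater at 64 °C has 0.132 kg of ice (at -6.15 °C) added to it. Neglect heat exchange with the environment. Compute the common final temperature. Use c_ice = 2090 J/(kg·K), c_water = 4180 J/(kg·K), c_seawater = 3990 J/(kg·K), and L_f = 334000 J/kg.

Sum of m c ΔT and latent-heat terms is zero:
warm ice to 0 °C: 0.132·2090·(0 − (-6.15)) = 1696.7; latent heat to melt: 0.132·334000 = 44088; warm the meltwater: 551.76 T; seawater cools: 0.302·3990·(T − 64) = 1205(T − 64)
1756.7 T = 77119 − 45785 = 31334
T ≈ 17.84 °C. Since T > 0 °C, the all-ice-melts assumption holds.

T_f ≈ 17.8 °C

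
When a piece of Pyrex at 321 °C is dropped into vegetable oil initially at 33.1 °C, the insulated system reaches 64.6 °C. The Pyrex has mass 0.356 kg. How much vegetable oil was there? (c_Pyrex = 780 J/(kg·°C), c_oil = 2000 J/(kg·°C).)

m ≈ 1.13 kg

Net heat exchanged in the isolated system is zero:
0.356·780·(64.6 − 321) + m·2000·(64.6 − 33.1) = 0
63000 m = 71197
m = 71197/63000 ≈ 1.13 kg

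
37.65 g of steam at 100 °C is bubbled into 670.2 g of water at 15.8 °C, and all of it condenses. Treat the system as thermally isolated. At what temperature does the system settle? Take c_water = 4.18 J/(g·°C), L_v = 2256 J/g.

T_f ≈ 49.0 °C

Energy balance with sensible and latent terms:
steam→water at 100 °C releases m L_v = 37.65·2256 = 84938
  condensed water 100 °C→T: 157.38(T − 100)
  water warms: 670.2·4.18·(T − 15.8) = 2801.4(T − 15.8)
2958.8 T = 84938 + 15738 + 44263 = 144939
T ≈ 48.99 °C, under the boiling point, so the assumption holds.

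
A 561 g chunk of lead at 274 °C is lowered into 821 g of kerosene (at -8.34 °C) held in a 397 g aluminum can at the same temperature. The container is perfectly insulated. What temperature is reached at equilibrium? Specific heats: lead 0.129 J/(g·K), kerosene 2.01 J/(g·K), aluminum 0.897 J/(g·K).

T_f = Σ m_i c_i T_i / Σ m_i c_i:
T_f = (72.37×274 + 1650.2×(-8.34) + 356.11×(-8.34)) / (72.37 + 1650.2 + 356.11)
    = 3096.4 / 2078.7 ≈ 1.49 °C

T_f ≈ 1.5 °C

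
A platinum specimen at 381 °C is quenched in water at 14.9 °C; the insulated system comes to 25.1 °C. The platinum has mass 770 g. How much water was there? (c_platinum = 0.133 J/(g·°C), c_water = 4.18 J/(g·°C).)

m ≈ 855 g

Energy conservation, ΣQ = 0:
770×0.133×(25.1 − 381) + m×4.18×(25.1 − 14.9) = 0
42.64 m = 36448
m = 36448/42.64 ≈ 854.9 g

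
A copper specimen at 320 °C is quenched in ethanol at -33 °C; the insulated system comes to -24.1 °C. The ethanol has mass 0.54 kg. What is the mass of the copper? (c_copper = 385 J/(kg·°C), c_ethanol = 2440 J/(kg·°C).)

m ≈ 0.0885 kg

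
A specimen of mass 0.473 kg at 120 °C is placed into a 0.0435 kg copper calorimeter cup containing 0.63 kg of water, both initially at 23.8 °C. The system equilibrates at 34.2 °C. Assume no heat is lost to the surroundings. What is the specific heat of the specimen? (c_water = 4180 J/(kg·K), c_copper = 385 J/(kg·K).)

Heat gained plus heat lost sum to zero:
0.473×c×(34.2 − 120) + 0.63×4180×(34.2 − 23.8) + 0.0435×385×(34.2 − 23.8) = 0
-40.58 c = -27562
c = -27562/-40.58 ≈ 679.1 J/(kg·K)

c ≈ 679 J/(kg·K)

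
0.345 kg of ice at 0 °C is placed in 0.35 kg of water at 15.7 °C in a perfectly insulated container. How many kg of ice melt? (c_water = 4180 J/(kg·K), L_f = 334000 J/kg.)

m_melted ≈ 0.0688 kg

Water can give up m c ΔT = 0.35·4180·15.7 = 22969 J before reaching 0 °C.
Melting all 0.345 kg of ice would need 0.345·334000 = 115230 J.
That's not enough to melt it all — equilibrium is at 0 °C with ice remaining.
m_melted·334000 = 22969  ⇒  m_melted ≈ 0.06877 kg.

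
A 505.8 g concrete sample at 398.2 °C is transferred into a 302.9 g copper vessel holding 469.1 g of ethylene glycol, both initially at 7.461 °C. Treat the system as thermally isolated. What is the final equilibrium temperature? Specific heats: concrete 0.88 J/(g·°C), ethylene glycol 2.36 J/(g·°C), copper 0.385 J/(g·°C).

Let T be the final temperature. ΣQ_i = 0:
505.8*0.88*(T − 398.2) + 469.1*2.36*(T − 7.461) + 302.9*0.385*(T − 7.461) = 0
445.1(T − 398.2) + 1107.1(T − 7.461) + 116.62(T − 7.461) = 0
1668.8 T = 186370
T = 186370 / 1668.8 = 112 °C

T_f ≈ 111.7 °C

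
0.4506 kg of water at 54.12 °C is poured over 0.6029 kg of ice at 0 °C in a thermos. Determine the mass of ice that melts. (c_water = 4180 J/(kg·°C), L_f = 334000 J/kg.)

Cooling the water to 0 °C releases 0.4506·4180·54.12 = 101935 J.
Melting all 0.6029 kg of ice would need 0.6029·334000 = 201369 J.
That's not enough to melt it all — equilibrium is at 0 °C with ice remaining.
Mass melted = 101935/334000 ≈ 0.3052 kg.

m_melted ≈ 0.305 kg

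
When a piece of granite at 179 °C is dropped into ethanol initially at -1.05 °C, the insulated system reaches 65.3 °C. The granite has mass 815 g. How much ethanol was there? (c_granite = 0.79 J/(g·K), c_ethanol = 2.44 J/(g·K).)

m ≈ 452 g

Setting the total heat transfer to zero:
815·0.79·(65.3 − 179) + m·2.44·(65.3 − (-1.05)) = 0
161.89 m = 73206
m = 73206/161.89 ≈ 452.2 g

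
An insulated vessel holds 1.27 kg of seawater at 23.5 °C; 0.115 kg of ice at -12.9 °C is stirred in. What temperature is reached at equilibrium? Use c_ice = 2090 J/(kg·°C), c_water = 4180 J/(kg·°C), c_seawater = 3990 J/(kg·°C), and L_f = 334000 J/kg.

T_f ≈ 14.0 °C

Conservation of energy gives ΣQ = 0:
ice -12.9→0 °C: 0.115·2090·12.9 = 3100.5
  fusion: m_ice L_f = 0.115·334000 = 38410
  warm the meltwater: 480.7 T
  seawater cools: 1.27·3990·(T − 23.5) = 5067.3(T − 23.5)
5548 T = 119082 − 41511 = 77571
T ≈ 13.98 °C (positive, so assuming full melt was valid).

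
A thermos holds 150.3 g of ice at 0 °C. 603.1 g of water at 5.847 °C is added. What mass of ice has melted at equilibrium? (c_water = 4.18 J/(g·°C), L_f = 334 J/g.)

m_melted ≈ 44.1 g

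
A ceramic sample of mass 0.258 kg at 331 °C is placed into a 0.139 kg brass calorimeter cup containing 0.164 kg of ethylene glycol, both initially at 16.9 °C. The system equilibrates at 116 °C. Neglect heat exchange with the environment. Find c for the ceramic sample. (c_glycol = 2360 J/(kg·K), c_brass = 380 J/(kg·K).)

c ≈ 786 J/(kg·K)

Energy conservation, ΣQ = 0:
0.258·c·(116 − 331) + 0.164·2360·(116 − 16.9) + 0.139·380·(116 − 16.9) = 0
-55.47 c = -43590
c = -43590/-55.47 ≈ 785.8 J/(kg·K)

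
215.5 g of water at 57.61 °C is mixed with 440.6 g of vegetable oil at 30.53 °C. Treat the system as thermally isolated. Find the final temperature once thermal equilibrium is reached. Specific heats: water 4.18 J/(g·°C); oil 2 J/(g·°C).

T_f ≈ 44.2 °C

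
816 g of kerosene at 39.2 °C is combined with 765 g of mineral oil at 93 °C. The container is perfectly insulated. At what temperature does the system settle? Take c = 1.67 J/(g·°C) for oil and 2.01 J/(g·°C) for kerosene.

Set heat shed by the hot body equal to heat absorbed by the cold body:
765×1.67×(93 − T) = 816×2.01×(T − 39.2)
1277.5(93 − T) = 1640.2(T − 39.2)
2917.7 T = 183106  ⇒  T ≈ 62.76 °C

T_f ≈ 62.8 °C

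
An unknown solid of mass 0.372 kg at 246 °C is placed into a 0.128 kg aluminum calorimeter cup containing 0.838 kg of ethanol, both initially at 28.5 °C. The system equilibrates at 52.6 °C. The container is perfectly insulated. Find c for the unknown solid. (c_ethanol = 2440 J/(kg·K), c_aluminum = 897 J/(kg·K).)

Conservation of energy gives ΣQ = 0:
0.372×c×(52.6 − 246) + 0.838×2440×(52.6 − 28.5) + 0.128×897×(52.6 − 28.5) = 0
-71.94 c = -52045
c = -52045/-71.94 ≈ 723.4 J/(kg·K)

c ≈ 723 J/(kg·K)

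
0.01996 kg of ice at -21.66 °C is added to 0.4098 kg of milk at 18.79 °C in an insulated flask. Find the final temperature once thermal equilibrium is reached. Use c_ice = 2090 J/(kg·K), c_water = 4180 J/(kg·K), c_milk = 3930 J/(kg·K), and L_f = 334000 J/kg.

Let T be the final temperature. ΣQ_i = 0:
warm ice to 0 °C: 0.01996·2090·(0 − (-21.66)) = 903.58; latent heat to melt: 0.01996·334000 = 6666.6; meltwater 0→T: 0.01996·4180·T = 83.43 T; milk cools: 0.4098·3930·(T − 18.79) = 1610.5(T − 18.79)
1693.9 T = 30262 − 7570.2 = 22691
T ≈ 13.40 °C — above 0 °C, consistent with complete melting.

T_f ≈ 13.4 °C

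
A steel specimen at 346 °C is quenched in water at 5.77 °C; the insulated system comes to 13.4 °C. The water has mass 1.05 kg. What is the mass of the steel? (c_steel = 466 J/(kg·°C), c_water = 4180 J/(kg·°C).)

m ≈ 0.216 kg

Heat lost by the steel = heat gained by the water:
m·466·(346 − 13.4) = 1.05·4180·(13.4 − 5.77)
154992 m = 33488  ⇒  m ≈ 0.2161 kg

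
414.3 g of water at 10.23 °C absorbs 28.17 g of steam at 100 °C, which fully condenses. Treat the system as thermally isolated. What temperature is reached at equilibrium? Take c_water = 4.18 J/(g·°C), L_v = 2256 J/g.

T_f ≈ 50.3 °C

Let T be the final temperature. ΣQ_i = 0:
latent heat released on condensation: 28.17·2256 = 63552; condensed water 100 °C→T: 117.75(T − 100); original water: 1731.8(T − 10.23)
1849.5 T = 63552 + 11775 + 17716 = 93043
T ≈ 50.31 °C (< 100 °C, so full condensation is consistent).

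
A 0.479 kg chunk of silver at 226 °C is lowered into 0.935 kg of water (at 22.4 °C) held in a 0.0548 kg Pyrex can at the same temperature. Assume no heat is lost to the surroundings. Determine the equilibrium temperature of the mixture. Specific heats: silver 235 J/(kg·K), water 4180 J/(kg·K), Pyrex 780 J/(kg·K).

T_f = Σ m_i c_i T_i / Σ m_i c_i:
T_f = (112.56×226 + 3908.3×22.4 + 42.74×22.4) / (112.56 + 3908.3 + 42.74)
    = 113943 / 4063.6 ≈ 28.04 °C

T_f ≈ 28.0 °C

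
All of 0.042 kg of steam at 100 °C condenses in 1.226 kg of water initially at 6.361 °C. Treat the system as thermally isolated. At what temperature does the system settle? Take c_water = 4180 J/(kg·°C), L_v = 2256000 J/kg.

T_f ≈ 27.3 °C

Energy balance with sensible and latent terms:
latent heat released on condensation: 0.042·2256000 = 94752
  condensate cools 100→T: 0.042·4180·(T − 100) = 175.56(T − 100)
  original water: 5124.7(T − 6.361)
5300.2 T = 94752 + 17556 + 32598 = 144906
T ≈ 27.34 °C, under the boiling point, so the assumption holds.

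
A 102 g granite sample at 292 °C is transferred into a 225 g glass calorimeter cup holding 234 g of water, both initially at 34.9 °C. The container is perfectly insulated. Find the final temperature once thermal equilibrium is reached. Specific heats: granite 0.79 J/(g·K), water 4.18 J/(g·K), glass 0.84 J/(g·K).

Net heat exchanged in the isolated system is zero:
102×0.79×(T − 292) + 234×4.18×(T − 34.9) + 225×0.84×(T − 34.9) = 0
(80.58 + 978.12 + 189) T = 80.58×292 + 978.12×34.9 + 189×34.9
T = 64262/1247.7 ≈ 51.50 °C

T_f ≈ 51.5 °C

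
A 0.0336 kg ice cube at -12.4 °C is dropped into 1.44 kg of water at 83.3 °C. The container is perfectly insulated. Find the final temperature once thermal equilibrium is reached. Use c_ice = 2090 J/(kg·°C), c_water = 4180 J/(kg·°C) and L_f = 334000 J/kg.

Energy conservation, ΣQ = 0:
ice -12.4→0 °C: 0.0336·2090·12.4 = 870.78
  latent heat to melt: 0.0336·334000 = 11222
  meltwater 0→T: 0.0336·4180·T = 140.45 T
  water cools: 1.44·4180·(T − 83.3) = 6019.2(T − 83.3)
6159.6 T = 501399 − 12093 = 489306
T ≈ 79.44 °C. Since T > 0 °C, the all-ice-melts assumption holds.

T_f ≈ 79.4 °C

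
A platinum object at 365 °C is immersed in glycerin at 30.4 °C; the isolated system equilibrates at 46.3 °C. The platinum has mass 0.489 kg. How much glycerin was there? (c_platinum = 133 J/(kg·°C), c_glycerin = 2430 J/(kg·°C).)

m ≈ 0.536 kg

Conservation of energy gives ΣQ = 0:
0.489·133·(46.3 − 365) + m·2430·(46.3 − 30.4) = 0
38637 m = 20727
m = 20727/38637 ≈ 0.5365 kg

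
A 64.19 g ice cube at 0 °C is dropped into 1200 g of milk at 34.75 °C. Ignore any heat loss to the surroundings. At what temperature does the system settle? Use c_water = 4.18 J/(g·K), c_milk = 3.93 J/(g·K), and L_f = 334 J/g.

T_f ≈ 28.6 °C

Let T be the final temperature. ΣQ_i = 0:
fusion: m_ice L_f = 64.19×334 = 21439
  meltwater 0→T: 64.19×4.18×T = 268.31 T
  milk cools: 1200×3.93×(T − 34.75) = 4716(T − 34.75)
4984.3 T = 163881 − 21439 = 142442
T ≈ 28.58 °C — above 0 °C, consistent with complete melting.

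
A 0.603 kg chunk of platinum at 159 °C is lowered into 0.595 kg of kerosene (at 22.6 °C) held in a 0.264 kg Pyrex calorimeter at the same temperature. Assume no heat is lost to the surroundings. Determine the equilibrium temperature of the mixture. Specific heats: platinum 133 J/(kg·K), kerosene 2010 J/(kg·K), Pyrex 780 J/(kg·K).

T_f ≈ 30.0 °C

Net heat exchanged in the isolated system is zero:
0.603×133×(T − 159) + 0.595×2010×(T − 22.6) + 0.264×780×(T − 22.6) = 0
(80.2 + 1196 + 205.92) T = 80.2×159 + 1196×22.6 + 205.92×22.6
T = 44434/1482.1 ≈ 29.98 °C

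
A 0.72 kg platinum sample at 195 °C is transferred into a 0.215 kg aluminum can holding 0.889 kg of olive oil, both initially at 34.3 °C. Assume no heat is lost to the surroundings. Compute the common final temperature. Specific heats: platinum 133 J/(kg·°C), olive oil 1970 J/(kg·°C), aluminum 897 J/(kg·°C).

T_f ≈ 41.8 °C

Taking heat into each body as positive, Σ m c ΔT = 0:
0.72×133×(T − 195) + 0.889×1970×(T − 34.3) + 0.215×897×(T − 34.3) = 0
95.76(T − 195) + 1751.3(T − 34.3) + 192.85(T − 34.3) = 0
2039.9 T = 85359
T ≈ 41.84 °C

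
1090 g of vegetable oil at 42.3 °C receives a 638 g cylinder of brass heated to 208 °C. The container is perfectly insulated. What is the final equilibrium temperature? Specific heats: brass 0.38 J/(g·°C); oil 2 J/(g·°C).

T_f ≈ 58.9 °C

With ΣQ=0 the equilibrium temperature is the m·c-weighted mean:
T_f = (242.44×208 + 2180×42.3) / (242.44 + 2180)
    = 142642 / 2422.4 ≈ 58.88 °C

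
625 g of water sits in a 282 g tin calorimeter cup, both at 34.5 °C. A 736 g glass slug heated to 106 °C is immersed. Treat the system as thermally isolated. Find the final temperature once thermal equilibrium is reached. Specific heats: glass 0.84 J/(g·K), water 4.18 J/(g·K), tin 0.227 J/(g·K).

Net heat exchanged in the isolated system is zero:
736·0.84·(T − 106) + 625·4.18·(T − 34.5) + 282·0.227·(T − 34.5) = 0
618.24(T − 106) + 2612.5(T − 34.5) + 64.01(T − 34.5) = 0
(618.24 + 2612.5 + 64.01) T = 618.24·106 + 2612.5·34.5 + 64.01·34.5
T = 157873 / 3294.8 = 47.9 °C

T_f ≈ 47.9 °C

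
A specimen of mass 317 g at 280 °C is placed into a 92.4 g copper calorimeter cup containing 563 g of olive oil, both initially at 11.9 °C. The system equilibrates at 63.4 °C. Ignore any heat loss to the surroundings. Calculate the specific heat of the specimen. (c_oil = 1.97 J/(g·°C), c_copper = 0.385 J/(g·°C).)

c ≈ 0.859 J/(g·°C)

Conservation of energy gives ΣQ = 0:
317·c·(63.4 − 280) + 563·1.97·(63.4 − 11.9) + 92.4·0.385·(63.4 − 11.9) = 0
-68662 c = -58951
c = -58951/-68662 ≈ 0.8586 J/(g·°C)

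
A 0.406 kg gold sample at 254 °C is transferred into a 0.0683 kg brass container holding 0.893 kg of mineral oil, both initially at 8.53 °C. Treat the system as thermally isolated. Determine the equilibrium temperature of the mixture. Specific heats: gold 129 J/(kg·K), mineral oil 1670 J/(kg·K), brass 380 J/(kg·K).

Energy conservation, ΣQ = 0:
0.406×129×(T − 254) + 0.893×1670×(T − 8.53) + 0.0683×380×(T − 8.53) = 0
52.37(T − 254) + 1491.3(T − 8.53) + 25.95(T − 8.53) = 0
1569.6 T = 26245
T = 26245 / 1569.6 = 16.7 °C

T_f ≈ 16.7 °C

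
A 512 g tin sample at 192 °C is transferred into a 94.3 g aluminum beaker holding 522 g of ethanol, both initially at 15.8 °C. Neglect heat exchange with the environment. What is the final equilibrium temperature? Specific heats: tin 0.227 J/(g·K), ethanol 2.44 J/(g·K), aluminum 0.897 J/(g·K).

Let T be the final temperature. ΣQ_i = 0:
512·0.227·(T − 192) + 522·2.44·(T − 15.8) + 94.3·0.897·(T − 15.8) = 0
(116.22 + 1273.7 + 84.59) T = 116.22·192 + 1273.7·15.8 + 84.59·15.8
T = 43776 / 1474.5 = 29.7 °C

T_f ≈ 29.7 °C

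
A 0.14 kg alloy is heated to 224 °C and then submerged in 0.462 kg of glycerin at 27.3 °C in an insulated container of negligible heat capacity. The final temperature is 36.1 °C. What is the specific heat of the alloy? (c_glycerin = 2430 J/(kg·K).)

Setting the total heat transfer to zero:
0.14×c×(36.1 − 224) + 0.462×2430×(36.1 − 27.3) = 0
-26.31 c = -9879.4
c = -9879.4/-26.31 ≈ 375.6 J/(kg·K)

c ≈ 376 J/(kg·K)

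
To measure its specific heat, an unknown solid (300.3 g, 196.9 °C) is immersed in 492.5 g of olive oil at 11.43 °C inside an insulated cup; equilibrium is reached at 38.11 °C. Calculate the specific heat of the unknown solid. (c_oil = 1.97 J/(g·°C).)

Heat lost by the unknown solid = heat gained by the oil:
300.3×c×(196.9 − 38.11) = 492.5×1.97×(38.11 − 11.43)
47685 c = 25886  ⇒  c ≈ 0.5428 J/(g·°C)

c ≈ 0.543 J/(g·°C)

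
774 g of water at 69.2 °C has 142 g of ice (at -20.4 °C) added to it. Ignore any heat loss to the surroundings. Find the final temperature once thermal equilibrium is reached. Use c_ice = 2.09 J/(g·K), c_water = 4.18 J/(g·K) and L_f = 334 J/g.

Let T be the final temperature. ΣQ_i = 0:
warm ice to 0 °C: 142·2.09·(0 − (-20.4)) = 6054.3
  melt ice: 142·334 = 47428
  warm the meltwater: 593.56 T
  water cools: 774·4.18·(T − 69.2) = 3235.3(T − 69.2)
3828.9 T = 223884 − 53482 = 170402
T ≈ 44.50 °C. Since T > 0 °C, the all-ice-melts assumption holds.

T_f ≈ 44.5 °C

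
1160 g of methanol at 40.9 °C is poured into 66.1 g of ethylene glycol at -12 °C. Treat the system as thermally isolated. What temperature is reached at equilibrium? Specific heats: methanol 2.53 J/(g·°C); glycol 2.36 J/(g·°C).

T_f ≈ 38.2 °C

Heat gained plus heat lost sum to zero:
1160*2.53*(T − 40.9) + 66.1*2.36*(T − (-12)) = 0
2934.8(T − 40.9) + 156(T − (-12)) = 0
(2934.8 + 156) T = 2934.8*40.9 + 156*(-12)
T = 118161/3090.8 ≈ 38.23 °C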